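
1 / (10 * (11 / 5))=1 / 22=0.05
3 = 3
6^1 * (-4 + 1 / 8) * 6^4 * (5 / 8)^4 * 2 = -4708125 / 512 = -9195.56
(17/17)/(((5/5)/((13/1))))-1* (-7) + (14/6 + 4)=79/3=26.33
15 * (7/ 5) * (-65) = -1365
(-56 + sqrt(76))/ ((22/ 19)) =-532/ 11 + 19 * sqrt(19)/ 11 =-40.83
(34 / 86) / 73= 17 / 3139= 0.01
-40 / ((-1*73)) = 40 / 73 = 0.55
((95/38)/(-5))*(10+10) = -10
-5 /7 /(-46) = 5 /322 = 0.02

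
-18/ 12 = -3/ 2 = -1.50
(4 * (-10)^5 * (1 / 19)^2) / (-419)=400000 / 151259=2.64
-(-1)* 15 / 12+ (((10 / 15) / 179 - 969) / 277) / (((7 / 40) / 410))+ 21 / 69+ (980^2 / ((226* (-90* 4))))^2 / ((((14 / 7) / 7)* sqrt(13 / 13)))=-254517157864973863 / 33026349557628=-7706.49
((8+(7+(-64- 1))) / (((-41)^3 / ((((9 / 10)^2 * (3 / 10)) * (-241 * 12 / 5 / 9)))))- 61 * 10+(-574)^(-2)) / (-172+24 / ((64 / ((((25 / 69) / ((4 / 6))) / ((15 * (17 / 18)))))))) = 161098798779162 / 45419936631475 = 3.55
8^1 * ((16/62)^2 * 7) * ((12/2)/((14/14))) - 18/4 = 34359/1922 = 17.88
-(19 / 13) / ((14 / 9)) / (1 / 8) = -684 / 91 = -7.52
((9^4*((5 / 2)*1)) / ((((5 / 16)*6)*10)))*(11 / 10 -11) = -216513 / 25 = -8660.52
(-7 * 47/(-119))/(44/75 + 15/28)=98700/40069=2.46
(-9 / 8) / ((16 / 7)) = -63 / 128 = -0.49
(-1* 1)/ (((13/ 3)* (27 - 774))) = 1/ 3237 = 0.00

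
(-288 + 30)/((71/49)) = -12642/71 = -178.06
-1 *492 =-492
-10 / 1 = -10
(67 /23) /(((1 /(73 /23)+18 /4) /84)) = 821688 /16169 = 50.82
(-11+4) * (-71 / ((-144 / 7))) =-3479 / 144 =-24.16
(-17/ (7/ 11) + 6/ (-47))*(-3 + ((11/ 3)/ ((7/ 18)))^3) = -2529790077/ 112847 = -22417.88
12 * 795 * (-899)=-8576460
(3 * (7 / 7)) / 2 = 3 / 2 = 1.50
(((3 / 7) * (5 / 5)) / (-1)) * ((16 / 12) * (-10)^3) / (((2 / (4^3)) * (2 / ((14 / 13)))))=128000 / 13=9846.15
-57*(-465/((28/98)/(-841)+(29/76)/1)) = 3952885020/56857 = 69523.28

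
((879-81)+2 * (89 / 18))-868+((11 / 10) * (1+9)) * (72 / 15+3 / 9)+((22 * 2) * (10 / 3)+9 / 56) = 143.18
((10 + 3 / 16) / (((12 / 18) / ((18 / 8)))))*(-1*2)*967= -4255767 / 64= -66496.36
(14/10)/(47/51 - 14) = -357/3335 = -0.11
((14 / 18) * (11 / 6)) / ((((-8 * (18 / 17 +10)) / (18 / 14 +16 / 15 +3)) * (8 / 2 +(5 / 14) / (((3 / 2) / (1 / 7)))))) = -2574803 / 120402720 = -0.02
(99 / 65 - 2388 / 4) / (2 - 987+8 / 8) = 6451 / 10660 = 0.61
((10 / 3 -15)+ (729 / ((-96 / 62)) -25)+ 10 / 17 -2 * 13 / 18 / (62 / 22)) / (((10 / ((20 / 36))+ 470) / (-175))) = 6738521125 / 37033344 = 181.96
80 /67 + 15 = 1085 /67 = 16.19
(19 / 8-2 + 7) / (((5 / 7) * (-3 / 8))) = -413 / 15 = -27.53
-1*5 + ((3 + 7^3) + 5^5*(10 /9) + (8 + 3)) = 34418 /9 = 3824.22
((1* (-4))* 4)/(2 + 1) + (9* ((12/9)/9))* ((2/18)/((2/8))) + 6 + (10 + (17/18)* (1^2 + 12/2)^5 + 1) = 857819/54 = 15885.54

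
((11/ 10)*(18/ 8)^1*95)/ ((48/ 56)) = 4389/ 16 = 274.31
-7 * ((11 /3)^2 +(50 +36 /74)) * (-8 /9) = 1192184 /2997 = 397.79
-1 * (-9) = 9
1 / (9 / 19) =19 / 9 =2.11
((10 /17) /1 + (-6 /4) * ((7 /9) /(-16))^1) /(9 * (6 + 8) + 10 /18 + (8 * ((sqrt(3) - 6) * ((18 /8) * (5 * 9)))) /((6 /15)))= -350279007 /5827963743424 - 58994325 * sqrt(3) /5827963743424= -0.00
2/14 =1/7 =0.14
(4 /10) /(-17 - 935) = -1 /2380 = -0.00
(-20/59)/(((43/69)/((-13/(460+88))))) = 4485/347569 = 0.01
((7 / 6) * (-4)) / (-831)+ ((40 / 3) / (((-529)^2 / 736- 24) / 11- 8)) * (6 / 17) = 24081878 / 121252041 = 0.20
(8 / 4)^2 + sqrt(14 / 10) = sqrt(35) / 5 + 4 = 5.18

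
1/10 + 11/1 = 111/10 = 11.10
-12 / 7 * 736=-8832 / 7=-1261.71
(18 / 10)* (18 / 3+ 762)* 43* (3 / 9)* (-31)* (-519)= 1593969408 / 5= 318793881.60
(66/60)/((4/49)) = 13.48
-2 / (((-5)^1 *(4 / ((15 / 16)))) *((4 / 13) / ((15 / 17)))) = 585 / 2176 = 0.27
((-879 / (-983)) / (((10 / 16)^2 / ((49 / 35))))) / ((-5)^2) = 393792 / 3071875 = 0.13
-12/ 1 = -12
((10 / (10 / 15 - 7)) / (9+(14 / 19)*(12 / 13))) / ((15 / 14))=-364 / 2391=-0.15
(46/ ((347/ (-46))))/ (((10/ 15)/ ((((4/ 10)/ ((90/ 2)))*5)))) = -2116/ 5205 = -0.41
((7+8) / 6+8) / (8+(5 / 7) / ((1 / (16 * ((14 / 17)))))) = 357 / 592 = 0.60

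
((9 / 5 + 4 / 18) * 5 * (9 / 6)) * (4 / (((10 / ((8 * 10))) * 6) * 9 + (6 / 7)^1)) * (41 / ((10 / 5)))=104468 / 639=163.49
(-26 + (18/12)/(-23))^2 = 1437601/2116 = 679.40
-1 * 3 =-3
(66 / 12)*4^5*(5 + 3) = 45056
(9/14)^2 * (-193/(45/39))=-67743/980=-69.13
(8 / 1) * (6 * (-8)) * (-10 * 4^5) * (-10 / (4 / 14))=-137625600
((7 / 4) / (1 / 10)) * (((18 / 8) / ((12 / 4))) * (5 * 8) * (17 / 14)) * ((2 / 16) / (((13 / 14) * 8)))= 8925 / 832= 10.73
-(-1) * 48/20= 12/5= 2.40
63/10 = 6.30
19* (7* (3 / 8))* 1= 399 / 8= 49.88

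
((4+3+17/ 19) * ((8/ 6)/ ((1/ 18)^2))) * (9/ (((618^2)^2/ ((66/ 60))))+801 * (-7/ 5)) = -8178703355379825/ 2138466739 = -3824564.21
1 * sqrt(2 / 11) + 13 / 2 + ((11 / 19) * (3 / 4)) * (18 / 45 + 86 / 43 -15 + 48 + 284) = sqrt(22) / 11 + 55171 / 380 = 145.61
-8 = -8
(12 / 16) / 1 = 3 / 4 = 0.75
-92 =-92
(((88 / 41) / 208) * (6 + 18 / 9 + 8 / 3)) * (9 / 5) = 528 / 2665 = 0.20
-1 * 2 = -2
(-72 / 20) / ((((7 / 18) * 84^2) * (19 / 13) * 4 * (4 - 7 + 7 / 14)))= 117 / 1303400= 0.00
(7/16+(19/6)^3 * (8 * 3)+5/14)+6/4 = 770521/1008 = 764.41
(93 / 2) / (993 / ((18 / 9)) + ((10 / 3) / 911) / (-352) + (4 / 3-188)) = 22366872 / 149032307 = 0.15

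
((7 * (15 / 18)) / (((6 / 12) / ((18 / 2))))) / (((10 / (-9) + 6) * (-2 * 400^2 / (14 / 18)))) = -147 / 2816000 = -0.00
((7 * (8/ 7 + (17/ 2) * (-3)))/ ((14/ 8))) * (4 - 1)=-292.29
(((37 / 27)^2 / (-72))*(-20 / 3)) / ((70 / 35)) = 6845 / 78732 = 0.09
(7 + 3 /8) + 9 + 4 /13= 16.68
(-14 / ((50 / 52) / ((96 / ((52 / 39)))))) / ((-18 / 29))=42224 / 25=1688.96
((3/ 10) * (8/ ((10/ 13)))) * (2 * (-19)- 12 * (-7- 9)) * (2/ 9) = 8008/ 75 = 106.77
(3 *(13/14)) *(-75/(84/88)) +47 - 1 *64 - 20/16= -46477/196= -237.13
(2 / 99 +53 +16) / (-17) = -4.06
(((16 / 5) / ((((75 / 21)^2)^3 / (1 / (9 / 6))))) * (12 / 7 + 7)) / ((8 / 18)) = 24605448 / 1220703125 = 0.02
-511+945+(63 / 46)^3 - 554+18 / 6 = -11138265 / 97336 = -114.43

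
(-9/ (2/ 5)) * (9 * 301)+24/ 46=-2803791/ 46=-60951.98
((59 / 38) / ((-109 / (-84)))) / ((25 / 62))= 153636 / 51775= 2.97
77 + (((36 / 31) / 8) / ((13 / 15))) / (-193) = 11977831 / 155558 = 77.00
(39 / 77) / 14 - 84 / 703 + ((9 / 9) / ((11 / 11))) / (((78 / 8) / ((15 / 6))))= 5116075 / 29555526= 0.17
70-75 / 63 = 1445 / 21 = 68.81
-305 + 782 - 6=471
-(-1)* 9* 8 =72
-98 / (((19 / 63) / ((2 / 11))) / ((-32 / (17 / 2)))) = 790272 / 3553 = 222.42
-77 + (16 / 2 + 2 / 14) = -482 / 7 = -68.86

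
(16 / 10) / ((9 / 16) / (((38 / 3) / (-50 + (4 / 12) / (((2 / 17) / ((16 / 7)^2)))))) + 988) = 119168 / 73469825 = 0.00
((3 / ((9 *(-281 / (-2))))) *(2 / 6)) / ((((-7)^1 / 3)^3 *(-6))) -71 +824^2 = 678905.00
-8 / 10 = -4 / 5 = -0.80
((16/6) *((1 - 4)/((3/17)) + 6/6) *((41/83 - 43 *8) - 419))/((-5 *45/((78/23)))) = -23402496/47725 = -490.36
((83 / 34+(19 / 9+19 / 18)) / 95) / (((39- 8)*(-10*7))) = -143 / 5256825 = -0.00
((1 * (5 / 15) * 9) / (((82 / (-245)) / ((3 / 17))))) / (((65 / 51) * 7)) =-189 / 1066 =-0.18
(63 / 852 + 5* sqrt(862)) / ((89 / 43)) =903 / 25276 + 215* sqrt(862) / 89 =70.96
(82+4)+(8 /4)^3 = 94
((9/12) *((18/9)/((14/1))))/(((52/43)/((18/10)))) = 1161/7280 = 0.16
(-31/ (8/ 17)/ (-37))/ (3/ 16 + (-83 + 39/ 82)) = -0.02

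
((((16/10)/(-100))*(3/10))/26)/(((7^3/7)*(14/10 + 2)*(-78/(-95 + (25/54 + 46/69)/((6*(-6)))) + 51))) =-184741/8639216472250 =-0.00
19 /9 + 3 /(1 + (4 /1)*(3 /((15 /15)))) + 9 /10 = 3793 /1170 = 3.24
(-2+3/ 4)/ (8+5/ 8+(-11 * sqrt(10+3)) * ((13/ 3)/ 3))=55890/ 16627927+102960 * sqrt(13)/ 16627927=0.03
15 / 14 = 1.07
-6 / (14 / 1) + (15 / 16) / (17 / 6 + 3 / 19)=-2199 / 19096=-0.12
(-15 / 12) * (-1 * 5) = 6.25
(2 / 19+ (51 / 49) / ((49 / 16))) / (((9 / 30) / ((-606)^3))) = -15063330316320 / 45619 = -330198608.39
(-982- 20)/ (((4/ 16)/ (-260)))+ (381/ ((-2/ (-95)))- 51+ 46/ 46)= 2120255/ 2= 1060127.50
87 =87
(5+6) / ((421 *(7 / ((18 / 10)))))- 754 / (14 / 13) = -10316506 / 14735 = -700.14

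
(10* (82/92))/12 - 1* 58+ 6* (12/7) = -90749/1932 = -46.97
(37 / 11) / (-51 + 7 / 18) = -666 / 10021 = -0.07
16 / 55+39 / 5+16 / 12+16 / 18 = 1021 / 99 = 10.31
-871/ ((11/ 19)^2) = -2598.60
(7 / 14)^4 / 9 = 1 / 144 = 0.01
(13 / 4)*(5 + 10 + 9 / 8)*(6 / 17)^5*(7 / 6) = 950859 / 2839714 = 0.33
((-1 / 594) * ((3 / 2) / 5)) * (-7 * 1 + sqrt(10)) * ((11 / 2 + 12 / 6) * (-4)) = -7 / 66 + sqrt(10) / 66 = -0.06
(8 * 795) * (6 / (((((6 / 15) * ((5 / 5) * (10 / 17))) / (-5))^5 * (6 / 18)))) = -31747115109375 / 64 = -496048673583.98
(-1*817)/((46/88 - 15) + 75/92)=59.80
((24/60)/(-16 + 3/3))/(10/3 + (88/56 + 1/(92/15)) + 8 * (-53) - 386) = 1288/38878225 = 0.00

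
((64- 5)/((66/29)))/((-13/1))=-1711/858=-1.99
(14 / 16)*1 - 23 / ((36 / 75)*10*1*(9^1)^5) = 619957 / 708588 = 0.87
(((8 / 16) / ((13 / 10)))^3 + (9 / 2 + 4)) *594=5082.80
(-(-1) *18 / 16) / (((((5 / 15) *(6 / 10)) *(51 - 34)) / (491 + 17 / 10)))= 44343 / 272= 163.03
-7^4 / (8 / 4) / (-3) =2401 / 6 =400.17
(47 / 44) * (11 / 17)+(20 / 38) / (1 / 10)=7693 / 1292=5.95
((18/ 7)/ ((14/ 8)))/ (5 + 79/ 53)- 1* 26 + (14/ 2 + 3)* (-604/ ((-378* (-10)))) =-1557137/ 56889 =-27.37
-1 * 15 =-15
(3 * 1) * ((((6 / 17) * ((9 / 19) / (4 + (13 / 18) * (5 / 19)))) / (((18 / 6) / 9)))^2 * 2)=51018336 / 593458321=0.09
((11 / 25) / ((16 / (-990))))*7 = -7623 / 40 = -190.58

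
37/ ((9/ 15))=185/ 3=61.67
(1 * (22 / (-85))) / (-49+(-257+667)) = -22 / 30685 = -0.00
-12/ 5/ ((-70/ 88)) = 528/ 175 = 3.02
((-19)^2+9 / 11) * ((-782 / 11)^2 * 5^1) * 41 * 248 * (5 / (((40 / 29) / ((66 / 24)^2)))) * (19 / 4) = 532652229634975 / 44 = 12105732491703.98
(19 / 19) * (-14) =-14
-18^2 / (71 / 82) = -374.20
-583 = -583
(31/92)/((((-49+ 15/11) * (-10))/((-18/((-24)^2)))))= -341/15426560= -0.00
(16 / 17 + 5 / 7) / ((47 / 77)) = 2.71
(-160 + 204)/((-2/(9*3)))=-594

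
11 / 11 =1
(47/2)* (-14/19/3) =-329/57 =-5.77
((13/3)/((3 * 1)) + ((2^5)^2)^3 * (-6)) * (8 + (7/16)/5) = -37514391838501/720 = -52103321997.92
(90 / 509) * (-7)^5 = -1512630 / 509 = -2971.77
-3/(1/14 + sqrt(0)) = -42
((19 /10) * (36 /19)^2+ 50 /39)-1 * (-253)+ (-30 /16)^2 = 62746393 /237120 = 264.62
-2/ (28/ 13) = -13/ 14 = -0.93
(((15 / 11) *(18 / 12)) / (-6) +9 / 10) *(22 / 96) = 41 / 320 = 0.13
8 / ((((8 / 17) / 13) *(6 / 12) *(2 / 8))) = 1768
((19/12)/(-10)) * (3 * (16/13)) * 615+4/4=-4661/13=-358.54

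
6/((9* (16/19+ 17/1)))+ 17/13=17783/13221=1.35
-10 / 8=-1.25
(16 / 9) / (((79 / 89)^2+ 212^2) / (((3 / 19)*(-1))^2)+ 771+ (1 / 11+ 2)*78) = 697048 / 707219466095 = 0.00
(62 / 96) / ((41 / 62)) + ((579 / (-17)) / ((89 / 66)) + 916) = 1327584889 / 1488792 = 891.72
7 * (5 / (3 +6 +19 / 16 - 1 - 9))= 560 / 3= 186.67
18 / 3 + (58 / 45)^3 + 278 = 26074612 / 91125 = 286.14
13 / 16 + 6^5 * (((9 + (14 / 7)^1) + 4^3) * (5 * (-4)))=-186623987 / 16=-11663999.19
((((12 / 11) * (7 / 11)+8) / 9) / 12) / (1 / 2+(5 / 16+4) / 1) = 4208 / 251559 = 0.02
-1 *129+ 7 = -122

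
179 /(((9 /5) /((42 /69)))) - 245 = -38185 /207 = -184.47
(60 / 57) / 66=10 / 627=0.02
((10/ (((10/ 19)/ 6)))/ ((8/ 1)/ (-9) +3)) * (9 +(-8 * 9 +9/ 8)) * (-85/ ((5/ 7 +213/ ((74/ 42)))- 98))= 98076825/ 8152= 12031.01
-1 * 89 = -89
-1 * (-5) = 5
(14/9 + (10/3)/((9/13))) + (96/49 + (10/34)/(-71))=13294525/1596861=8.33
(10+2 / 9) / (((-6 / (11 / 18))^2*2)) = 2783 / 52488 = 0.05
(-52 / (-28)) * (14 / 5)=26 / 5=5.20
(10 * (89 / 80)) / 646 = 89 / 5168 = 0.02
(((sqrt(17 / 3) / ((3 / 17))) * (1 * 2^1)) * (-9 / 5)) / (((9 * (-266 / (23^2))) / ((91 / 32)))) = 116909 * sqrt(51) / 27360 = 30.52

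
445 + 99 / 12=1813 / 4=453.25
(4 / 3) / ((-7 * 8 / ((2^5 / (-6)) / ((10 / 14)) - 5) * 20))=187 / 12600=0.01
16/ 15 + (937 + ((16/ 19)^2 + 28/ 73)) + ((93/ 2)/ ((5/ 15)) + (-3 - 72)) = 793483061/ 790590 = 1003.66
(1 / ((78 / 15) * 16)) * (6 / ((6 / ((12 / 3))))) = 5 / 104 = 0.05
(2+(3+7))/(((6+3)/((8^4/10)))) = 8192/15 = 546.13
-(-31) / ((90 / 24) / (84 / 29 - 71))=-48980 / 87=-562.99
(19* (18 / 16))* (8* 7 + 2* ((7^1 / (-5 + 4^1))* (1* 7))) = -897.75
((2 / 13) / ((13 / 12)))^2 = 576 / 28561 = 0.02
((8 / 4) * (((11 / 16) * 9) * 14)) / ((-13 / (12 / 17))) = -2079 / 221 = -9.41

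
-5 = -5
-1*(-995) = 995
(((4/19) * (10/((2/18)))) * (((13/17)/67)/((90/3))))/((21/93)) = 4836/151487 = 0.03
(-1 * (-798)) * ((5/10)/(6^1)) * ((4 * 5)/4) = 665/2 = 332.50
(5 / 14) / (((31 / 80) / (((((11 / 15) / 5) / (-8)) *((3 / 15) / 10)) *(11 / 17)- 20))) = -10200121 / 553350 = -18.43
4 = 4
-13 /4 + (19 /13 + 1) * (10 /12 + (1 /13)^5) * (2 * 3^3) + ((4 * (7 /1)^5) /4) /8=85275991013 /38614472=2208.39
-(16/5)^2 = -256/25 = -10.24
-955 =-955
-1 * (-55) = 55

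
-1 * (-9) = 9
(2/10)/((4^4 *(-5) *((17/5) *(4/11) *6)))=-11/522240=-0.00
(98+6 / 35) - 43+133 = 6586 / 35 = 188.17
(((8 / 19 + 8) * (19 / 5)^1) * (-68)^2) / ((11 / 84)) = 12429312 / 11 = 1129937.45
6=6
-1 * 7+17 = 10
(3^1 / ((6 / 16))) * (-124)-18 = -1010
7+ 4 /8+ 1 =8.50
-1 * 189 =-189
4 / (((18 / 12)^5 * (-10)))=-0.05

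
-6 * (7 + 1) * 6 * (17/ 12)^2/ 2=-289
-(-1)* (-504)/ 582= -84/ 97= -0.87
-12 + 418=406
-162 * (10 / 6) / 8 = -135 / 4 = -33.75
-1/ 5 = -0.20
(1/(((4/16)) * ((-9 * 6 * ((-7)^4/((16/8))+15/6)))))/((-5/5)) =2/32481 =0.00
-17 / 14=-1.21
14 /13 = 1.08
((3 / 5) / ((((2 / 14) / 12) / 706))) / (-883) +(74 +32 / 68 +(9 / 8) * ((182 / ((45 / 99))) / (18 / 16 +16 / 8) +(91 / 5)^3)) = 104483411313 / 15011000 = 6960.46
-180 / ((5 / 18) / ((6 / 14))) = -277.71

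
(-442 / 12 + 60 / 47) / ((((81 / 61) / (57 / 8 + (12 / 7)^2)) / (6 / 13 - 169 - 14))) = 90887685965 / 1847664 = 49190.59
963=963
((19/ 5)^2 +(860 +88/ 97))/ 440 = 2122717/ 1067000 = 1.99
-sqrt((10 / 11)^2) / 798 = -0.00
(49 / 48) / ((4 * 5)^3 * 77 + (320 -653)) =49 / 29552016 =0.00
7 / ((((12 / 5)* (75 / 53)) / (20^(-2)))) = 371 / 72000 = 0.01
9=9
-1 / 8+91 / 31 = 697 / 248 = 2.81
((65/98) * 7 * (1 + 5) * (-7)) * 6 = -1170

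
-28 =-28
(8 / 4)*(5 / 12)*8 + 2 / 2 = 23 / 3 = 7.67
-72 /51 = -24 /17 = -1.41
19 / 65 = 0.29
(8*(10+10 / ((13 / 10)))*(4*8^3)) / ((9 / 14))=450910.09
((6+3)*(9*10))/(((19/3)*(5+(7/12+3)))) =29160/1957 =14.90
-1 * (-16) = 16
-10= -10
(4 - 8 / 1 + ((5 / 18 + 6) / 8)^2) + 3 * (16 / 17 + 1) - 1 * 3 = -197647 / 352512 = -0.56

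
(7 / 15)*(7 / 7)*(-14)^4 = 268912 / 15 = 17927.47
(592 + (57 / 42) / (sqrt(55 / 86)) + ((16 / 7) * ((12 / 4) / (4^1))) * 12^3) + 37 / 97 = 19 * sqrt(4730) / 770 + 2413619 / 679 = 3556.36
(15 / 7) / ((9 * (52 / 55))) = 275 / 1092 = 0.25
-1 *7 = -7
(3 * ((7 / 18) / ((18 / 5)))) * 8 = 70 / 27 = 2.59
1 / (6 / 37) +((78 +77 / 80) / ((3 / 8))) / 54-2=13067 / 1620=8.07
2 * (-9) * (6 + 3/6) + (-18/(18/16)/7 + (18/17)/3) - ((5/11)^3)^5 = -59120596973331505478/497092532160462469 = -118.93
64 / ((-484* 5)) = -16 / 605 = -0.03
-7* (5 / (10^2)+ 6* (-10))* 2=8393 / 10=839.30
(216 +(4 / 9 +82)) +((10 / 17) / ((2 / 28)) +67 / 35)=308.59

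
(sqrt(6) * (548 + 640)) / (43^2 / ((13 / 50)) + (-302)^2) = 2574 * sqrt(6) / 213017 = 0.03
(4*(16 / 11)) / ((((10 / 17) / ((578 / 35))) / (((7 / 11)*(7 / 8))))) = 275128 / 3025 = 90.95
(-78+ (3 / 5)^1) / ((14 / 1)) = -5.53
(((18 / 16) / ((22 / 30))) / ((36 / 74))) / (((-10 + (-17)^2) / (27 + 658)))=126725 / 16368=7.74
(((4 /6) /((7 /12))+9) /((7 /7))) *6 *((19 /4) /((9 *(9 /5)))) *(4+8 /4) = 6745 /63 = 107.06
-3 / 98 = -0.03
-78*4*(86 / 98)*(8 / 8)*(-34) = 456144 / 49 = 9309.06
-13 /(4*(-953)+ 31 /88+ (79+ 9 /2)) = 1144 /328077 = 0.00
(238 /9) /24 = 119 /108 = 1.10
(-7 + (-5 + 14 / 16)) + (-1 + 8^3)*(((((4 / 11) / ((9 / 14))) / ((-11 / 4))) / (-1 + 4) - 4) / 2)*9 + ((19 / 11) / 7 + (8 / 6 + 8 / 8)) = -63451879 / 6776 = -9364.21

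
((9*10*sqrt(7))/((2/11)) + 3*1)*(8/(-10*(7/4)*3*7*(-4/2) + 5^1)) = 14.19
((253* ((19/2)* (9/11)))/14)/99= 437/308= 1.42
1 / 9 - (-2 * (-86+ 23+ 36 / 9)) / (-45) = 41 / 15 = 2.73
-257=-257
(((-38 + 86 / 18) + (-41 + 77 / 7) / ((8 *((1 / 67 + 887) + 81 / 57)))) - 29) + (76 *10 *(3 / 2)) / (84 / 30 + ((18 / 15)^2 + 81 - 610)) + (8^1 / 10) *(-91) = -40713251380781 / 296746270020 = -137.20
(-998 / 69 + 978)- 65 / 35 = 464491 / 483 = 961.68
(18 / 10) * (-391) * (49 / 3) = -57477 / 5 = -11495.40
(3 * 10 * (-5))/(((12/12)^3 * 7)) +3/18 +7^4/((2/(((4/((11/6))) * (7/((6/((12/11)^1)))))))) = 16833403/5082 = 3312.36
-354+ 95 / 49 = -17251 / 49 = -352.06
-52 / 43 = -1.21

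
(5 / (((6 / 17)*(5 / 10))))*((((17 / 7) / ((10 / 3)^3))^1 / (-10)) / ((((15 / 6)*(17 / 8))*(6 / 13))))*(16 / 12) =-442 / 4375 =-0.10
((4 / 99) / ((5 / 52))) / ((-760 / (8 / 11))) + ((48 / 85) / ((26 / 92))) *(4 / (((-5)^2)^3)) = 39092912 / 357243046875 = 0.00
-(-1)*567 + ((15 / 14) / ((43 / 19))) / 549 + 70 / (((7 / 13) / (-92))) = -1255121143 / 110166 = -11393.00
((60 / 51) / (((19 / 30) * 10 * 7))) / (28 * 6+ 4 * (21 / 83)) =415 / 2643109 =0.00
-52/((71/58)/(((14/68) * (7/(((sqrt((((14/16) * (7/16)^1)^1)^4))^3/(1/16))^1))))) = -414515883671552/340947625543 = -1215.78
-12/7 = -1.71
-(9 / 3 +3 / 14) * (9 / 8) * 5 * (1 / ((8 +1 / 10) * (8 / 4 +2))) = -125 / 224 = -0.56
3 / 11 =0.27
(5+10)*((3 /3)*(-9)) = -135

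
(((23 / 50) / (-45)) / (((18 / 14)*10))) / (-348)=161 / 70470000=0.00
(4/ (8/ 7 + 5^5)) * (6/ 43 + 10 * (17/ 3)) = 205184/ 2822907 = 0.07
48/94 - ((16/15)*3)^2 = -11432/1175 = -9.73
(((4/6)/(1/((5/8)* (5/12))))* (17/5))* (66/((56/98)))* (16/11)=595/6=99.17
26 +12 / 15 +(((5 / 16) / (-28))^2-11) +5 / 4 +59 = 76317821 / 1003520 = 76.05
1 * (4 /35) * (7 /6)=2 /15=0.13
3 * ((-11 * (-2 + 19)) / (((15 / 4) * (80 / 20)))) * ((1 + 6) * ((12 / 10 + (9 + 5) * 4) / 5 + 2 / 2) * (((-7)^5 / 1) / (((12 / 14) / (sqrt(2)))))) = 47894790251 * sqrt(2) / 750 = 90311282.59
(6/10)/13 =0.05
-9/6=-3/2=-1.50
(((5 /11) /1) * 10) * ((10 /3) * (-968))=-44000 /3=-14666.67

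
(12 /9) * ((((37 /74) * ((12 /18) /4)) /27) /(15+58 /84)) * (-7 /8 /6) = -0.00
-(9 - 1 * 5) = -4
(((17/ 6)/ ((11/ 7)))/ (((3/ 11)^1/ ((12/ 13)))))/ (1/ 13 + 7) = 119/ 138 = 0.86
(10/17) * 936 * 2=18720/17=1101.18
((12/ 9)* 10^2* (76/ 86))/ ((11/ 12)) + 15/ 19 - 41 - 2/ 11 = 792194/ 8987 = 88.15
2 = 2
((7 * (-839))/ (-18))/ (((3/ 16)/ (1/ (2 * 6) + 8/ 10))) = 622538/ 405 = 1537.13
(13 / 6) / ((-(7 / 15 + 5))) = -65 / 164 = -0.40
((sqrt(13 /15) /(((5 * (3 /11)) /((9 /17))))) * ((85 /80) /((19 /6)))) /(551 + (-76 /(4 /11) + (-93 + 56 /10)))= 33 * sqrt(195) /967480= 0.00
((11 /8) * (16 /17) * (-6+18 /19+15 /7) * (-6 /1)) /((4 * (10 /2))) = 12771 /11305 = 1.13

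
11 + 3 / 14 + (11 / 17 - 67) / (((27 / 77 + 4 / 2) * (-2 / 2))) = 1699073 / 43078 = 39.44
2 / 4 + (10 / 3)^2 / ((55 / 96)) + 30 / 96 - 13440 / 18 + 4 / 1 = -127153 / 176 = -722.46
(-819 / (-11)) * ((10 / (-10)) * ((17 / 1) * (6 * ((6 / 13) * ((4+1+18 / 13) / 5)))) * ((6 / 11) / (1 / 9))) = -172807992 / 7865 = -21971.77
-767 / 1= -767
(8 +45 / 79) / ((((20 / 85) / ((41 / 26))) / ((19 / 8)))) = 8965511 / 65728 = 136.40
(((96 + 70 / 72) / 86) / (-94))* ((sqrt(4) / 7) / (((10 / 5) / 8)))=-3491 / 254646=-0.01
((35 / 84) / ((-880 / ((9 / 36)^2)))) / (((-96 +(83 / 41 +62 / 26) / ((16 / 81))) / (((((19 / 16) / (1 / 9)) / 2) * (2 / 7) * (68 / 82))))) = 4199 / 8257199104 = 0.00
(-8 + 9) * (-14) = -14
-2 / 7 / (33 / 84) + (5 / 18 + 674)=133363 / 198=673.55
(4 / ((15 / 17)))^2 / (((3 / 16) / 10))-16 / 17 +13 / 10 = 5032559 / 4590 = 1096.42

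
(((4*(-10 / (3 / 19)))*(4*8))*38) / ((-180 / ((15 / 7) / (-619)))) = -5.92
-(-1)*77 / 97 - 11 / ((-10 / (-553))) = -589281 / 970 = -607.51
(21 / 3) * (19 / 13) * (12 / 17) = 1596 / 221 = 7.22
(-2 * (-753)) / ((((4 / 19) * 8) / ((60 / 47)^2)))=3219075 / 2209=1457.25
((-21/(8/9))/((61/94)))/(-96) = 2961/7808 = 0.38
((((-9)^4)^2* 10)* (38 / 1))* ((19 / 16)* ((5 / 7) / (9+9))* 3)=129498885675 / 56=2312480101.34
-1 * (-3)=3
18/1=18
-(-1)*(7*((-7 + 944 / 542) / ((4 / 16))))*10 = -399000 / 271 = -1472.32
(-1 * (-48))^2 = 2304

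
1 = 1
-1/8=-0.12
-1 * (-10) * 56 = 560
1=1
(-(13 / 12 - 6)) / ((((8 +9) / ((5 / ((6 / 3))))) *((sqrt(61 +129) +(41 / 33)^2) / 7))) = -1260069195 / 30259895144 +816308955 *sqrt(190) / 30259895144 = 0.33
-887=-887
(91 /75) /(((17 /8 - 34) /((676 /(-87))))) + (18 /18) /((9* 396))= 65022521 /219631500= 0.30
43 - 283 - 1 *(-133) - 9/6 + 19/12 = -1283/12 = -106.92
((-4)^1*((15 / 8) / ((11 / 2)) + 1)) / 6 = -59 / 66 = -0.89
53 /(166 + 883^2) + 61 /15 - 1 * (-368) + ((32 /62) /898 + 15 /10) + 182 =7236687599213 /13025762094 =555.57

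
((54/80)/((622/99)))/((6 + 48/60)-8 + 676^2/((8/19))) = 0.00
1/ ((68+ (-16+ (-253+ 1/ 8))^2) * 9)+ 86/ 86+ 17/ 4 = 875288173/ 166721508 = 5.25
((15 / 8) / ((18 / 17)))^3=614125 / 110592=5.55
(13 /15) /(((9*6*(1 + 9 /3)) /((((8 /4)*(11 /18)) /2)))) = 143 /58320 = 0.00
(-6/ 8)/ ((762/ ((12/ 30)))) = -1/ 2540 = -0.00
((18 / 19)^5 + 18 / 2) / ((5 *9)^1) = 2686051 / 12380495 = 0.22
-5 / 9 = -0.56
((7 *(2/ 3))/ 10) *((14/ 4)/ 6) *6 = 49/ 30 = 1.63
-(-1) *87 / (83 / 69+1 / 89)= 534267 / 7456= 71.66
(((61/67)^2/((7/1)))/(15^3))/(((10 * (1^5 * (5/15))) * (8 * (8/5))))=3721/4524912000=0.00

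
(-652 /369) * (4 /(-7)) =2608 /2583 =1.01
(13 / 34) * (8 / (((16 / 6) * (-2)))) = -39 / 68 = -0.57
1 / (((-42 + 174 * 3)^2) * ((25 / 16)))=1 / 360000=0.00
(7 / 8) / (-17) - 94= -12791 / 136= -94.05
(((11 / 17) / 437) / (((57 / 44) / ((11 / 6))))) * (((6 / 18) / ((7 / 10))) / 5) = 5324 / 26677539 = 0.00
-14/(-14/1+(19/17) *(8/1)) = 119/43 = 2.77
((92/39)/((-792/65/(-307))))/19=35305/11286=3.13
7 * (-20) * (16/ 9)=-2240/ 9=-248.89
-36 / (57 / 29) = -348 / 19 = -18.32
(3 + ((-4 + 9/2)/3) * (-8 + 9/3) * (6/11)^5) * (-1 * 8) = -3813384/161051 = -23.68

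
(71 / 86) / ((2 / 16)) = 284 / 43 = 6.60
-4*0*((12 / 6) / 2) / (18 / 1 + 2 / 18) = 0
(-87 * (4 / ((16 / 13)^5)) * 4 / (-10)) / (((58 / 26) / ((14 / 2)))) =101362989 / 655360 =154.67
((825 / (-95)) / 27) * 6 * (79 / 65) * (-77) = 133826 / 741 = 180.60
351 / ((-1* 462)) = -117 / 154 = -0.76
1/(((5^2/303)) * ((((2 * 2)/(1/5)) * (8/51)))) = 15453/4000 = 3.86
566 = 566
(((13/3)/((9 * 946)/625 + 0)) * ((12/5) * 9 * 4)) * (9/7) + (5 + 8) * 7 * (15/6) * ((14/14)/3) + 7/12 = 111.75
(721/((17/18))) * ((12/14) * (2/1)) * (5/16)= 13905/34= 408.97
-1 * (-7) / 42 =1 / 6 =0.17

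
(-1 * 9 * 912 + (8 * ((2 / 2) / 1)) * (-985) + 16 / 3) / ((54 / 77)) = -1857548 / 81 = -22932.69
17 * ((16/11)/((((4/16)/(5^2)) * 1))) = 27200/11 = 2472.73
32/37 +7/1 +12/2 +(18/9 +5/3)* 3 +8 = 1216/37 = 32.86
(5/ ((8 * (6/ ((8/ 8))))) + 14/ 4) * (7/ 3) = 1211/ 144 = 8.41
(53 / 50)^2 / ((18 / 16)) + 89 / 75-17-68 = -465832 / 5625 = -82.81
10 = 10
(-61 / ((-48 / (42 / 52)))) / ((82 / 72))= 3843 / 4264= 0.90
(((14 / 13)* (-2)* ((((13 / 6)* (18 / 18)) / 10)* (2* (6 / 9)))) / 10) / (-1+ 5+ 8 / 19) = -19 / 1350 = -0.01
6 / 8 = 3 / 4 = 0.75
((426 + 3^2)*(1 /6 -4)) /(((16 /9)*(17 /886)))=-13296645 /272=-48884.72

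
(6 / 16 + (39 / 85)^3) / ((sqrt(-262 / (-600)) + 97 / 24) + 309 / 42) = 18635043861 / 448913156369- 1362353076 * sqrt(393) / 11222828909225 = 0.04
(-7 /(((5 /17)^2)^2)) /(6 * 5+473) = -584647 /314375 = -1.86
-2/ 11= -0.18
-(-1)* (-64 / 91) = -64 / 91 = -0.70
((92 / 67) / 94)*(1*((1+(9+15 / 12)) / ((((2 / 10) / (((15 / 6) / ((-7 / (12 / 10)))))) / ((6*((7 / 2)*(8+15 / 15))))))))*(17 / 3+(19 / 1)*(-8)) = 9739.48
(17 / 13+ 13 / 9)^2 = 103684 / 13689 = 7.57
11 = 11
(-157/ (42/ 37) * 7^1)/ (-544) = 5809/ 3264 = 1.78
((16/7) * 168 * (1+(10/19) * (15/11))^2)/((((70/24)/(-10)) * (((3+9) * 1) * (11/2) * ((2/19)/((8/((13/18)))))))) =-6193.55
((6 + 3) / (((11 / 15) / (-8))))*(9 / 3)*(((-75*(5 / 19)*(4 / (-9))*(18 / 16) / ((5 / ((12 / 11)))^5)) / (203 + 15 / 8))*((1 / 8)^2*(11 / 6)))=-5038848 / 25076445955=-0.00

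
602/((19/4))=2408/19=126.74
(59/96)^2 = 3481/9216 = 0.38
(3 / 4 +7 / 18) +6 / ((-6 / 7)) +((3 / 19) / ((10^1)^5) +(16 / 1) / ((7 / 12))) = 2581625189 / 119700000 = 21.57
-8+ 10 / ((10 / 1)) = -7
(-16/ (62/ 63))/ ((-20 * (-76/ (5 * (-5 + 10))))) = -315/ 1178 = -0.27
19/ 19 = 1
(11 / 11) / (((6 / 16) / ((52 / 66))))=208 / 99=2.10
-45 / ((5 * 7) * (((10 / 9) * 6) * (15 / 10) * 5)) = -9 / 350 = -0.03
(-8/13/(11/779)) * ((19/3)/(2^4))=-14801/858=-17.25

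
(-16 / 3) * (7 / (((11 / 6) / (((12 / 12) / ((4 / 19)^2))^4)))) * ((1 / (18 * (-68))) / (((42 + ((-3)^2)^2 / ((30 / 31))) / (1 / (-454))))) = -594424706435 / 7868015198208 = -0.08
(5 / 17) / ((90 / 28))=14 / 153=0.09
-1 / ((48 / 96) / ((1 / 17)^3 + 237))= -2328764 / 4913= -474.00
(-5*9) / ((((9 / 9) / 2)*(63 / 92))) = -920 / 7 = -131.43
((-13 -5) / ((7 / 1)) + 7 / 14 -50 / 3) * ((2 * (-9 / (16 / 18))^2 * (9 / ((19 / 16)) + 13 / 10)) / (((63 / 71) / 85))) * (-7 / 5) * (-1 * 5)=-55629520767 / 2432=-22873980.58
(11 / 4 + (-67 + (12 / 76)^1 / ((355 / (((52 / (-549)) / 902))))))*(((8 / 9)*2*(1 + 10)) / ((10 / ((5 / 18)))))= -143068066949 / 4099226535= -34.90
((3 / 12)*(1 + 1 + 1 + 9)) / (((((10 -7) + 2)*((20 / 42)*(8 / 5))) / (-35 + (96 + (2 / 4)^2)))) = 3087 / 64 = 48.23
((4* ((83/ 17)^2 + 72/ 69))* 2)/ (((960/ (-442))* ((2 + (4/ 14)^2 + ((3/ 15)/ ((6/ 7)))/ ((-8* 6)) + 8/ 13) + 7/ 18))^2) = 816561559804536/ 183707878029503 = 4.44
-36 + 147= 111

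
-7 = -7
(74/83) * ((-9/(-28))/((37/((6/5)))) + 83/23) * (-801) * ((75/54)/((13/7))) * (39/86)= -287813985/328348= -876.55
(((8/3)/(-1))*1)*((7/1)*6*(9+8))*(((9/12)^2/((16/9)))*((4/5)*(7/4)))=-67473/80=-843.41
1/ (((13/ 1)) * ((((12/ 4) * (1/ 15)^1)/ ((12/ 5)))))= 12/ 13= 0.92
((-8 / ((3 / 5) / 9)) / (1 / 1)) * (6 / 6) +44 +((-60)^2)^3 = 46655999924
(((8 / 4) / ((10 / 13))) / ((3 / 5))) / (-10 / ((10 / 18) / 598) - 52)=-1 / 2496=-0.00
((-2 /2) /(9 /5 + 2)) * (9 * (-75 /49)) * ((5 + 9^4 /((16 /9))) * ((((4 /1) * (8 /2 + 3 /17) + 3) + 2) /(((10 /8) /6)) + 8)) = 3398228100 /2261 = 1502975.72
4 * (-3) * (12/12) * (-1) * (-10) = -120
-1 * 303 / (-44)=303 / 44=6.89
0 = 0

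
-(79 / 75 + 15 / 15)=-154 / 75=-2.05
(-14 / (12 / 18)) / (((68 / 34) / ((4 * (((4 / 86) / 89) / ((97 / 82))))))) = -6888 / 371219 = -0.02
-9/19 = -0.47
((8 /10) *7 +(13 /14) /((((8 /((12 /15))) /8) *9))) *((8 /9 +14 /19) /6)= 49762 /32319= 1.54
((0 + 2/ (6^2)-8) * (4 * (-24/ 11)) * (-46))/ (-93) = 9568/ 279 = 34.29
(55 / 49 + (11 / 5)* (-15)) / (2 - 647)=0.05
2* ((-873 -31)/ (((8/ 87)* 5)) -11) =-19772/ 5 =-3954.40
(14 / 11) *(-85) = -1190 / 11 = -108.18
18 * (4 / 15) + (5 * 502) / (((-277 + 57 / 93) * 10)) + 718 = 30925847 / 42840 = 721.89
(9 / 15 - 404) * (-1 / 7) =57.63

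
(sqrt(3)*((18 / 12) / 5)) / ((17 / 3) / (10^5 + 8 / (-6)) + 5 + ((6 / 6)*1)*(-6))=-149998*sqrt(3) / 499965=-0.52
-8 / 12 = -0.67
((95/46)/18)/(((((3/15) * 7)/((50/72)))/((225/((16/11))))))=8.80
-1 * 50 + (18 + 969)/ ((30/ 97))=31413/ 10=3141.30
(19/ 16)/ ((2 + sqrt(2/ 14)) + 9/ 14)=4921/ 10728 - 133 * sqrt(7)/ 5364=0.39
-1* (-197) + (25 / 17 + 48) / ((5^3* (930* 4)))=1557285841 / 7905000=197.00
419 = 419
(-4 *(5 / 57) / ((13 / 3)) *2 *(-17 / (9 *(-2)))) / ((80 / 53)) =-0.10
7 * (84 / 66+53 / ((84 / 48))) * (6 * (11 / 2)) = 7290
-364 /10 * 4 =-728 /5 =-145.60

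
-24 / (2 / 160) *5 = -9600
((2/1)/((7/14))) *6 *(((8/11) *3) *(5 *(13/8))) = 4680/11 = 425.45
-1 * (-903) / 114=301 / 38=7.92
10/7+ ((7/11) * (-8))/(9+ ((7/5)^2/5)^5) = 0.86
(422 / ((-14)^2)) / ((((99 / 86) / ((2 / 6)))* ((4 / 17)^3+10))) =44575649 / 715920282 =0.06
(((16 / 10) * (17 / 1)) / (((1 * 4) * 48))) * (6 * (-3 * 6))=-153 / 10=-15.30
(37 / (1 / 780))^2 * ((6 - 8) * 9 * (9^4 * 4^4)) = -25181126901964800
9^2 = 81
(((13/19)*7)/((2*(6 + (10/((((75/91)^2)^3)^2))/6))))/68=1729528820514678955078125/1127942756545541379501869704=0.00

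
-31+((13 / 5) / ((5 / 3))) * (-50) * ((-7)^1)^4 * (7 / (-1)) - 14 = 1310901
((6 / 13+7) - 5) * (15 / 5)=96 / 13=7.38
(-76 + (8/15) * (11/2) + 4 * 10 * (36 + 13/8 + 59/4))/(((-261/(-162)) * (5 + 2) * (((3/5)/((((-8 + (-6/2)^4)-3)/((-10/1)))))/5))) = -303290/29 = -10458.28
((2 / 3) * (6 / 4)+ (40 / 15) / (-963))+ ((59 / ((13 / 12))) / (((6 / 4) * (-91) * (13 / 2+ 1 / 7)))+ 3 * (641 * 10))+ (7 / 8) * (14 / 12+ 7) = 4658839157923 / 242167536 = 19238.08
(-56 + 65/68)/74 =-3743/5032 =-0.74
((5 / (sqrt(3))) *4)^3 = 8000 *sqrt(3) / 9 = 1539.60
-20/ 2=-10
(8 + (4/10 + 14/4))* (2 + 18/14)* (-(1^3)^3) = -391/10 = -39.10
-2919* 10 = -29190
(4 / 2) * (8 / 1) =16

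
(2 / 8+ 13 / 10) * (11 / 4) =341 / 80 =4.26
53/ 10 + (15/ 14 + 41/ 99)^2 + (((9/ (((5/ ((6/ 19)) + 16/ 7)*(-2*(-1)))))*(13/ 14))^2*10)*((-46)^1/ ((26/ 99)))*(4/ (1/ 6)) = -12394269323564521/ 5562445622580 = -2228.21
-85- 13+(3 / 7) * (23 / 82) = -56183 / 574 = -97.88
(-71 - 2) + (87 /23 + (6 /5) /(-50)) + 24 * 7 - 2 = 278181 /2875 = 96.76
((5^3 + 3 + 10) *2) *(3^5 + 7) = 69000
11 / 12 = 0.92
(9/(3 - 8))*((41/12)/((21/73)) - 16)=1039/140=7.42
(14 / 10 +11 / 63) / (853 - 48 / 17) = 8432 / 4552695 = 0.00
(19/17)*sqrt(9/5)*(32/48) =38*sqrt(5)/85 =1.00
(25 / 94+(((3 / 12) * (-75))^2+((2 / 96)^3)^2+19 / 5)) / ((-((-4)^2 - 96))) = 1022143314788587 / 229935100723200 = 4.45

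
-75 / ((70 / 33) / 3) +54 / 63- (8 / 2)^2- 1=-1711 / 14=-122.21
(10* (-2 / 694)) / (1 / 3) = -0.09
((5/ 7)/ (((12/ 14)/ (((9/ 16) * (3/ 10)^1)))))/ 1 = 9/ 64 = 0.14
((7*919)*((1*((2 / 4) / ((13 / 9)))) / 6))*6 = 57897 / 26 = 2226.81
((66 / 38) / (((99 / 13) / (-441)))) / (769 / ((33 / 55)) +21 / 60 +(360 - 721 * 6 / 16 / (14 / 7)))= -458640 / 6871141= -0.07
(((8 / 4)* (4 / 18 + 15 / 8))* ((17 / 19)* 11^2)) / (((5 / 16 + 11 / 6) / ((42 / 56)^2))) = 931821 / 7828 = 119.04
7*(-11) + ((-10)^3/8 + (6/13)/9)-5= -8071/39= -206.95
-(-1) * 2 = 2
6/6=1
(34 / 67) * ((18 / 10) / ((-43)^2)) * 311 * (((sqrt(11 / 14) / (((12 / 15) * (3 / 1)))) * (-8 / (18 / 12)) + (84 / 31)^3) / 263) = 56405268864 / 4853136965695- 21148 * sqrt(154) / 228068603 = 0.01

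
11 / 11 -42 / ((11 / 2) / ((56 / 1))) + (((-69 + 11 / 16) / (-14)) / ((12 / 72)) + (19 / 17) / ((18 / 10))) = -396.74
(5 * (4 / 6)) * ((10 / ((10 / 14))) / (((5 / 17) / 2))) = 952 / 3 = 317.33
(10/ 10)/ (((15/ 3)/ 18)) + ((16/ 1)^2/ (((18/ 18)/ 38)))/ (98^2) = 4.61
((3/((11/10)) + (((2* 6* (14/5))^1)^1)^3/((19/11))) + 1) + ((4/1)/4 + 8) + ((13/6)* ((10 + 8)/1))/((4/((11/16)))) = 36751685833/1672000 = 21980.67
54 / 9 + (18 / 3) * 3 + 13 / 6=157 / 6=26.17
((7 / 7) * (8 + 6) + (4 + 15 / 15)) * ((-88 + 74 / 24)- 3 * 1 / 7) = -136211 / 84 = -1621.56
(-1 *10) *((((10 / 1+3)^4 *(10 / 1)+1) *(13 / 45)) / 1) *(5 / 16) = -18564715 / 72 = -257843.26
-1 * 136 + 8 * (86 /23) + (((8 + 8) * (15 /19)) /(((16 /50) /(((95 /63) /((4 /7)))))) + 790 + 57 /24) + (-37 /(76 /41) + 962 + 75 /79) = 1733.44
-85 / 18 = -4.72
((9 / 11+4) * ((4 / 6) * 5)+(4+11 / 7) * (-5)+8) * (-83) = 72791 / 231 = 315.11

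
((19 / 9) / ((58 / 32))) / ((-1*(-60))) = 76 / 3915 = 0.02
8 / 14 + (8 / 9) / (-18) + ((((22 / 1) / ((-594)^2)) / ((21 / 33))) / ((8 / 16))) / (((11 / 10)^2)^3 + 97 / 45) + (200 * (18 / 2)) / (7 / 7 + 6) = 257.66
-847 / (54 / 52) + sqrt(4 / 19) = -22022 / 27 + 2 * sqrt(19) / 19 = -815.17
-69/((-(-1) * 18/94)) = -1081/3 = -360.33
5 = 5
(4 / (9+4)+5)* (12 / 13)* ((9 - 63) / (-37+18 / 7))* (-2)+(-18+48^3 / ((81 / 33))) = 1833726734 / 40729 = 45022.63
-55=-55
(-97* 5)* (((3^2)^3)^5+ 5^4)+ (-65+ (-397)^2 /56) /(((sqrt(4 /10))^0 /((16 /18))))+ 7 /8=-16776009443122514789 /168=-99857199066205445.17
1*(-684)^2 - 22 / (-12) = 2807147 / 6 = 467857.83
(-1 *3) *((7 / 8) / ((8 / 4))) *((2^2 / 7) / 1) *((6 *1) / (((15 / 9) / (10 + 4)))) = -189 / 5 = -37.80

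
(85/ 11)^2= 7225/ 121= 59.71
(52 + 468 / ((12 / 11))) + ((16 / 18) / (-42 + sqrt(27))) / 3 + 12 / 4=7566260 / 15633 - 8 * sqrt(3) / 15633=483.99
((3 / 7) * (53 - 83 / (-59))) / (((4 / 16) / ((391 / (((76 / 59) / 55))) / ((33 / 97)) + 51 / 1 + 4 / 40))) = 4581670.92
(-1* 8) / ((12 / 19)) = -38 / 3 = -12.67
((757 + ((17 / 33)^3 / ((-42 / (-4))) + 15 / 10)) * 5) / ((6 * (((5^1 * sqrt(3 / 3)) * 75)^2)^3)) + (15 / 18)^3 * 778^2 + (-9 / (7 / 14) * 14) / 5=1764058265253976136398770911 / 5036860958862304687500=350229.69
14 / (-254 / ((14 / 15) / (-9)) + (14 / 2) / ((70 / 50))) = 49 / 8590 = 0.01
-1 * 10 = -10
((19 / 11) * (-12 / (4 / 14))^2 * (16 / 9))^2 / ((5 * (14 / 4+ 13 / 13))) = 7100506112 / 5445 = 1304041.53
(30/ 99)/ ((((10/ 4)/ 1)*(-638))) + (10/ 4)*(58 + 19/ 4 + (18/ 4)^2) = 4368701/ 21054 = 207.50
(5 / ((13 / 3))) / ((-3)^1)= -5 / 13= -0.38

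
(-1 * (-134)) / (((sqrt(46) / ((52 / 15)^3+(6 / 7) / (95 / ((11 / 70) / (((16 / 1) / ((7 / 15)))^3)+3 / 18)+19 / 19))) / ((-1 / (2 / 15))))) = -433797582141702589 * sqrt(46) / 476570323525275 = -6173.61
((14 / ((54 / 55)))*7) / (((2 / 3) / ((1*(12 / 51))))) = 35.23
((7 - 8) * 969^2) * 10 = -9389610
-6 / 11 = -0.55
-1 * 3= -3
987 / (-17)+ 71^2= 4982.94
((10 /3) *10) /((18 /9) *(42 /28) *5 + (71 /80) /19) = 152000 /68613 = 2.22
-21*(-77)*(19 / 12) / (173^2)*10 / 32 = 51205 / 1915456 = 0.03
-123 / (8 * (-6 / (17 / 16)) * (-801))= -0.00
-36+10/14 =-247/7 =-35.29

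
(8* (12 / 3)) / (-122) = -16 / 61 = -0.26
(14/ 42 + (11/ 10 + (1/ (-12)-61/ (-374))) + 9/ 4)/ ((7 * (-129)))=-7037/ 1688610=-0.00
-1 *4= -4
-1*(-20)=20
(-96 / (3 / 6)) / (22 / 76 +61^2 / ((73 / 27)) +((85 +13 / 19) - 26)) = -532608 / 3984113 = -0.13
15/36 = 5/12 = 0.42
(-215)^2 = 46225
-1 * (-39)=39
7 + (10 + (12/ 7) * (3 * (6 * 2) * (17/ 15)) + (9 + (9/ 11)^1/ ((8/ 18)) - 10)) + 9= 149047/ 1540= 96.78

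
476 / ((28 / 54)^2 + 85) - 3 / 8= 2589549 / 497288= 5.21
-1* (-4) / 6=2 / 3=0.67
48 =48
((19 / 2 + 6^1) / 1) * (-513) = -7951.50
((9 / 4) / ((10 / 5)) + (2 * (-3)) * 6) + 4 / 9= -2479 / 72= -34.43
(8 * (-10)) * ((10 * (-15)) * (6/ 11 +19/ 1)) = 2580000/ 11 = 234545.45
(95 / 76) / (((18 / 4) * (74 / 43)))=0.16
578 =578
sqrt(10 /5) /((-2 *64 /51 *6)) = -17 *sqrt(2) /256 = -0.09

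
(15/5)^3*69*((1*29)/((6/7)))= 126063/2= 63031.50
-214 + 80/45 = -1910/9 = -212.22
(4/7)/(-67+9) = -2/203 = -0.01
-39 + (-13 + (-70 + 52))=-70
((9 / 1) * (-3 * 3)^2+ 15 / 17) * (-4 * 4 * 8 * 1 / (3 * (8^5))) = -517 / 544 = -0.95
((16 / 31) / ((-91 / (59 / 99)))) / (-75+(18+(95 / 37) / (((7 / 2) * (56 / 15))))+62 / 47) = 45965248 / 754512474573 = 0.00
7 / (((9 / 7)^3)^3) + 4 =1832157205 / 387420489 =4.73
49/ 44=1.11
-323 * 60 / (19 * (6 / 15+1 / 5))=-1700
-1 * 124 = -124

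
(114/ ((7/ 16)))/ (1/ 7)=1824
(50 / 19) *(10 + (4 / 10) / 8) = 1005 / 38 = 26.45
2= 2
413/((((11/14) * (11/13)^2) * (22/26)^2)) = 165139702/161051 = 1025.39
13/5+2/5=3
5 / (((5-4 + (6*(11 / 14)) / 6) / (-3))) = -42 / 5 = -8.40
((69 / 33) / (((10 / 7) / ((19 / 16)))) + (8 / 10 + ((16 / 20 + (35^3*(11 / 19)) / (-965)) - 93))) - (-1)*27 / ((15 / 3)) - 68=-1148698327 / 6453920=-177.98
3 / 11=0.27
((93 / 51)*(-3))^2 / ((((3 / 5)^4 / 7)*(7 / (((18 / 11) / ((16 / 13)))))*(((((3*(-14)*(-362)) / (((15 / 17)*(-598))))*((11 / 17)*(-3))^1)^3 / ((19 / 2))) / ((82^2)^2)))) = 1400745910244473204140625 / 1858883528601198792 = 753541.51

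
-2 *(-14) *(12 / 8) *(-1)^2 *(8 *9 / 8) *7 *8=21168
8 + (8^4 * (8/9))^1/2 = 1828.44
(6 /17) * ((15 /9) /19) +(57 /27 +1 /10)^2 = 12872123 /2616300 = 4.92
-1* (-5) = 5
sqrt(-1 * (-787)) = sqrt(787) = 28.05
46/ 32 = 23/ 16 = 1.44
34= 34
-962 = -962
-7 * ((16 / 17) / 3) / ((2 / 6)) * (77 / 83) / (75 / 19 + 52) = -163856 / 1499893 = -0.11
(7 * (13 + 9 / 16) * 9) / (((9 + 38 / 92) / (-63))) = -19809279 / 3464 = -5718.61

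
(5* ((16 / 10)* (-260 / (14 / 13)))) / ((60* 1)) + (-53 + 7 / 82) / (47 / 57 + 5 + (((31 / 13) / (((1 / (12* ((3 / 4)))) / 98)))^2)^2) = -1765861019628460875821831 / 54856629307980123165528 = -32.19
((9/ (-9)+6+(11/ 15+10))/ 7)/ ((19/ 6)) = 472/ 665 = 0.71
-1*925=-925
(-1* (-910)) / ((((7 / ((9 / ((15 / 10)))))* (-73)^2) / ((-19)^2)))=281580 / 5329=52.84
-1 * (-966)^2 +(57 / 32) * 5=-29860707 / 32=-933147.09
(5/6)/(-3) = -5/18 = -0.28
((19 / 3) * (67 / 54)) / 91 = 1273 / 14742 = 0.09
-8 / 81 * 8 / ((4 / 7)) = -112 / 81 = -1.38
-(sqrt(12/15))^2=-0.80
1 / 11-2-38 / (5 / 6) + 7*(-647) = -251708 / 55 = -4576.51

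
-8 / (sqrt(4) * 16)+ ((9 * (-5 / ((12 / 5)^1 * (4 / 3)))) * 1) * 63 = -14179 / 16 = -886.19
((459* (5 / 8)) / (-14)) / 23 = -2295 / 2576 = -0.89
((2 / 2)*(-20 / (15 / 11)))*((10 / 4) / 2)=-55 / 3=-18.33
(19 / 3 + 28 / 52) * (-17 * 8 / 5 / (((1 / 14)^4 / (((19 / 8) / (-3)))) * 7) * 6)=950126464 / 195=4872443.41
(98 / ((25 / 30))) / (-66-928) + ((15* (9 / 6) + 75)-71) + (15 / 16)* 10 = 101549 / 2840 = 35.76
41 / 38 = 1.08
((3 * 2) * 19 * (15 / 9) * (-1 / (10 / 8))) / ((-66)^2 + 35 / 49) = -1064 / 30497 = -0.03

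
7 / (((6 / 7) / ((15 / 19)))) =245 / 38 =6.45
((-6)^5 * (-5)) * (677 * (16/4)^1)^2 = 285117304320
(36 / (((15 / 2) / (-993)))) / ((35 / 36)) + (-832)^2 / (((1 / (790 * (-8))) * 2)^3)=-3822486401844057952 / 175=-21842779439108902.58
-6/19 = -0.32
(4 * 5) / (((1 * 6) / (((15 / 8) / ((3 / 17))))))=425 / 12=35.42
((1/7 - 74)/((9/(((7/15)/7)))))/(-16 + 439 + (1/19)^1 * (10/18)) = -9823/7595490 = -0.00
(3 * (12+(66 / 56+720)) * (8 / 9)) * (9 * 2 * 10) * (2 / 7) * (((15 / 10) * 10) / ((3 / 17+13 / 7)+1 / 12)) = 15076497600 / 21161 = 712466.22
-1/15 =-0.07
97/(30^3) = 97/27000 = 0.00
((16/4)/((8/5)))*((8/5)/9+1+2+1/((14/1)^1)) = 8.12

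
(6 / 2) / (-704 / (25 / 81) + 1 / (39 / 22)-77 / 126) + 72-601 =-7058935889 / 13343891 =-529.00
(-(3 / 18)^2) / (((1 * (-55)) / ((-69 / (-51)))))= 23 / 33660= 0.00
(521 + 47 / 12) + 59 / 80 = 126157 / 240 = 525.65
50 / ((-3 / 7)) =-350 / 3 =-116.67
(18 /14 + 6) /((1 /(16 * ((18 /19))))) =14688 /133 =110.44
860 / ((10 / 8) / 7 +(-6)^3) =-24080 / 6043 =-3.98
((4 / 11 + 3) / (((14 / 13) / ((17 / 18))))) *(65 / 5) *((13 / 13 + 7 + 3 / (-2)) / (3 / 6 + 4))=1381913 / 24948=55.39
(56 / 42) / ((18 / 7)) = 0.52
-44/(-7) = 44/7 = 6.29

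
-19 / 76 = -0.25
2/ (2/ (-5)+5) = 10/ 23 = 0.43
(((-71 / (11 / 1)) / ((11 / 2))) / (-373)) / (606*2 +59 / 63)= 8946 / 3448838195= 0.00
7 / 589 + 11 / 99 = 652 / 5301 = 0.12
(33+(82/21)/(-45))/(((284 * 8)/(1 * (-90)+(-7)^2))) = -1275223/2147040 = -0.59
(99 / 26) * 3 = 297 / 26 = 11.42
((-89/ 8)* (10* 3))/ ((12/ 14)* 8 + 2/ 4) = -9345/ 206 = -45.36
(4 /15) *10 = 8 /3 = 2.67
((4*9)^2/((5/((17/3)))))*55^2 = 4443120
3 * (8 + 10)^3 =17496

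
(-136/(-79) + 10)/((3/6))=1852/79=23.44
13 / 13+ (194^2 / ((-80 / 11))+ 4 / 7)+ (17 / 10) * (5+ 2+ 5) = -721417 / 140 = -5152.98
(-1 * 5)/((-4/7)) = 35/4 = 8.75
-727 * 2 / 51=-1454 / 51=-28.51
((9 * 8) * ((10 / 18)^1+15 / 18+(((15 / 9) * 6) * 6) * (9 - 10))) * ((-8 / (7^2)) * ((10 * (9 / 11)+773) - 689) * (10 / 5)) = 68465280 / 539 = 127022.78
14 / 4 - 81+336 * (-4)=-2843 / 2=-1421.50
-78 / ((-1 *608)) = 39 / 304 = 0.13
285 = 285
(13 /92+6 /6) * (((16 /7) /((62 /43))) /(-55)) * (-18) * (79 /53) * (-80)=-70.61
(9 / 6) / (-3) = -1 / 2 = -0.50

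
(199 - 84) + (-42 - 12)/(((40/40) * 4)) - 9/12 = 403/4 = 100.75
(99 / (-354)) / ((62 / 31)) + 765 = 180507 / 236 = 764.86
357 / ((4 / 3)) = 1071 / 4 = 267.75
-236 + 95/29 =-232.72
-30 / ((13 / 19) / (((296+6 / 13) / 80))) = -109839 / 676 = -162.48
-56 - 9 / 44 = -2473 / 44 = -56.20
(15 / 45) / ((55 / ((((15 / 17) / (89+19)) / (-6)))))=-1 / 121176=-0.00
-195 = -195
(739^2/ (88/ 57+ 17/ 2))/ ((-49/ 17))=-18864.32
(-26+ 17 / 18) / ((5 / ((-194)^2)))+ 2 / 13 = -110329844 / 585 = -188598.02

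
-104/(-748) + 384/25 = 72458/4675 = 15.50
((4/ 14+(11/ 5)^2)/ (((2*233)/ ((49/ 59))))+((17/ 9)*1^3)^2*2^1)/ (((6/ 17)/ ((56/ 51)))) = 5569156586/ 250539075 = 22.23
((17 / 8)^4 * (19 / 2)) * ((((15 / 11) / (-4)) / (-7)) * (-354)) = -4213216845 / 1261568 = -3339.67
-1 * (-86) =86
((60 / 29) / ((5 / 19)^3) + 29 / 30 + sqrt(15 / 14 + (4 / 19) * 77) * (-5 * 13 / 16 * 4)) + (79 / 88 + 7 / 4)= 22421107 / 191400 - 65 * sqrt(1222802) / 1064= 49.59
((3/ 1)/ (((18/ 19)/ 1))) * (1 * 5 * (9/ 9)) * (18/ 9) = 95/ 3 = 31.67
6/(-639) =-2/213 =-0.01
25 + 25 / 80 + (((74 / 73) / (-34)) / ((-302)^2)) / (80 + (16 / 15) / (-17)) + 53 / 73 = 3533804958493 / 135714470528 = 26.04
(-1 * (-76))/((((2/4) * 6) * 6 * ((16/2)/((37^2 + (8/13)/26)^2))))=989174.73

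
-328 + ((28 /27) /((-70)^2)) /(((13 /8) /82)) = -20146744 /61425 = -327.99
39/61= 0.64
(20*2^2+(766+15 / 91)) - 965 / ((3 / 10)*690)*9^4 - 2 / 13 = -29740.29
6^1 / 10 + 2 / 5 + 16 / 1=17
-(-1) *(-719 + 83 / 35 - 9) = -25397 / 35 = -725.63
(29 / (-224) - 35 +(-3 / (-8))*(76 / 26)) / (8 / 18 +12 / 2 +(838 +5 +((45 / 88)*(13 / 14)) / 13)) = -1962279 / 48979034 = -0.04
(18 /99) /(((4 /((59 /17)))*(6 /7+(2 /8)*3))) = 826 /8415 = 0.10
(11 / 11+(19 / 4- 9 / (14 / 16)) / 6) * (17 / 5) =221 / 840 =0.26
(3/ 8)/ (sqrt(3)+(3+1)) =3/ 26 -3 * sqrt(3)/ 104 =0.07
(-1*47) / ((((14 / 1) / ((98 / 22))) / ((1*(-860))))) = 141470 / 11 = 12860.91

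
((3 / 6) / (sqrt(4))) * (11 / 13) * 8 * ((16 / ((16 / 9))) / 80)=99 / 520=0.19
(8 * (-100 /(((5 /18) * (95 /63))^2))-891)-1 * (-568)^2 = -2960873467 /9025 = -328074.62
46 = 46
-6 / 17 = -0.35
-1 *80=-80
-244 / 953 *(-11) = 2684 / 953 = 2.82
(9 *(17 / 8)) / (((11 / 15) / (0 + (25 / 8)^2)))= 254.68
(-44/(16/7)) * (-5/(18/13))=5005/72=69.51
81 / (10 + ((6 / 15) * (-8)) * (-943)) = 45 / 1682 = 0.03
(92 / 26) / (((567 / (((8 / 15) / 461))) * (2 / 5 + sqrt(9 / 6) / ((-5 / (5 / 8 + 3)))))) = -85376 * sqrt(6) / 20500321023 -94208 / 20500321023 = -0.00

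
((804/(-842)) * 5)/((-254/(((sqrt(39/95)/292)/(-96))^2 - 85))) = -141711223602329/88696212963328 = -1.60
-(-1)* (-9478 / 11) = -9478 / 11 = -861.64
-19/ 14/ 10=-19/ 140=-0.14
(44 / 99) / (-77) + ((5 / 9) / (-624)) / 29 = -0.01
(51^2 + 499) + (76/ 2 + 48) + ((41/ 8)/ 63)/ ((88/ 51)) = 47102521/ 14784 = 3186.05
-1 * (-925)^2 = -855625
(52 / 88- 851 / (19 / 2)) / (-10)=37197 / 4180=8.90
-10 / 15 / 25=-2 / 75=-0.03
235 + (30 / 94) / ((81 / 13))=298280 / 1269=235.05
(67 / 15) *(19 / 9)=1273 / 135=9.43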